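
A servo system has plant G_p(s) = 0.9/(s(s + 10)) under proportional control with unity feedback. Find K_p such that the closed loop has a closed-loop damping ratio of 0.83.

K_p = 40.3

Closed-loop characteristic equation: s² + 10s + K_p·0.9 = 0.
So ω_n = √(0.9K_p) and 2ζω_n = 10, giving ζ = 10/(2√(0.9K_p)).
Setting ζ = 0.83: √(0.9K_p) = 10/(2·0.83) = 6.024, so K_p = 36.29/0.9 = 40.3.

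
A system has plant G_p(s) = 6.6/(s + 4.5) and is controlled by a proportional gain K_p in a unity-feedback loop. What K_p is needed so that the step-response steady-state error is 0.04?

K_p = 16.4

The loop is type 0, so e_ss(step) = 1/(1 + K_pos) with K_pos = K_p·G_p(0).
G_p(0) = 1.467. Require 1/(1 + K_p·1.467) = 0.04, so 1 + 1.467·K_p = 25.
K_p = (25 − 1)/1.467 = 16.4.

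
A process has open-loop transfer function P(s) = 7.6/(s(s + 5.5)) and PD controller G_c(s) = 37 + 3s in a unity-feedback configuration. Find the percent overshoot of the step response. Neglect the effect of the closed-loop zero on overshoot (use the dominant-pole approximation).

Forward path: (37 + 3s)·7.6/(s(s+5.5)). The closed-loop characteristic equation is s² + (5.5 + 7.6·3)s + 7.6·37 = 0.
That is s² + 28.3s + 281.2 = 0, so ω_n = 16.77 rad/s and ζ = 28.3/(2·16.77) = 0.8438.
%OS = 100·exp(−πζ/√(1−ζ²)) = 0.715%.

0.715%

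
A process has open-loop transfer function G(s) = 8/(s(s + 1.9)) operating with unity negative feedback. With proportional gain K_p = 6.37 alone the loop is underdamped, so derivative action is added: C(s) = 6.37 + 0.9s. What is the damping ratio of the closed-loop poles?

ζ = 0.637

Forward path: (6.37 + 0.9s)·8/(s(s+1.9)). The closed-loop characteristic equation is s² + (1.9 + 8·0.9)s + 8·6.37 = 0.
That is s² + 9.1s + 50.96 = 0, so ω_n = 7.139 rad/s and ζ = 9.1/(2·7.139) = 0.6374.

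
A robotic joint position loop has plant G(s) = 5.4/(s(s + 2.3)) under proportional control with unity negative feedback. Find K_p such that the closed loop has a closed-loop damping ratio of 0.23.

K_p = 4.63

Closed-loop characteristic equation: s² + 2.3s + K_p·5.4 = 0.
So ω_n = √(5.4K_p) and 2ζω_n = 2.3, giving ζ = 2.3/(2√(5.4K_p)).
Setting ζ = 0.23: √(5.4K_p) = 2.3/(2·0.23) = 5, so K_p = 25/5.4 = 4.63.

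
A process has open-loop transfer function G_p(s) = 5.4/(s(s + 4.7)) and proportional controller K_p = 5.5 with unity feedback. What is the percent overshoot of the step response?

22.3%

Closed-loop characteristic equation: s² + 4.7s + 29.7 = 0, so ω_n = 5.45 rad/s and ζ = 4.7/(2·5.45) = 0.4312.
%OS = 100·exp(−πζ/√(1−ζ²)) = 100·exp(−π·0.4312/√0.8141) = 22.3%.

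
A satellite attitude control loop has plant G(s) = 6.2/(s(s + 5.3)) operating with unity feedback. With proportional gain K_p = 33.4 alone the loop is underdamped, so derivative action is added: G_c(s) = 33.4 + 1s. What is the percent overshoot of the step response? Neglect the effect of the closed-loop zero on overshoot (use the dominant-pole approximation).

Forward path: (33.4 + 1s)·6.2/(s(s+5.3)). The closed-loop characteristic equation is s² + (5.3 + 6.2·1)s + 6.2·33.4 = 0.
That is s² + 11.5s + 207.1 = 0, so ω_n = 14.39 rad/s and ζ = 11.5/(2·14.39) = 0.3996.
%OS = 100·exp(−πζ/√(1−ζ²)) = 25.4%.

25.4%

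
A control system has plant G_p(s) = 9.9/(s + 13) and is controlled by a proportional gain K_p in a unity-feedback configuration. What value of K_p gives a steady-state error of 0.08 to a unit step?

For a type-0 loop with proportional control, e_ss = 1/(1 + K_p·G_p(0)).
G_p(0) = 0.7615. Require 1/(1 + K_p·0.7615) = 0.08, so 1 + 0.7615·K_p = 12.5.
K_p = (12.5 − 1)/0.7615 = 15.1.

K_p = 15.1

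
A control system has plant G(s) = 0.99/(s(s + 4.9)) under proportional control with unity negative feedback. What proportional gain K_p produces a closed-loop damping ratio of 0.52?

K_p = 22.4

Closed-loop characteristic equation: s² + 4.9s + K_p·0.99 = 0.
So ω_n = √(0.99K_p) and 2ζω_n = 4.9, giving ζ = 4.9/(2√(0.99K_p)).
Setting ζ = 0.52: √(0.99K_p) = 4.9/(2·0.52) = 4.712, so K_p = 22.2/0.99 = 22.4.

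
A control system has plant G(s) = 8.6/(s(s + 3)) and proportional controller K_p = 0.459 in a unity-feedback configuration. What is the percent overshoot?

The closed-loop denominator s² + 3s + 3.947 gives ω_n = √3.947 = 1.987 and ζ = 3/(2ω_n) = 0.755.
%OS = 100·exp(−πζ/√(1−ζ²)) = 100·exp(−π·0.755/√0.43) = 2.69%.

2.69%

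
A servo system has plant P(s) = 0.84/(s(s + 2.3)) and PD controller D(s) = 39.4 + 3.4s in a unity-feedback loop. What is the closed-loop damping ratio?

ζ = 0.448

Forward path: (39.4 + 3.4s)·0.84/(s(s+2.3)). The closed-loop characteristic equation is s² + (2.3 + 0.84·3.4)s + 0.84·39.4 = 0.
That is s² + 5.156s + 33.1 = 0, so ω_n = 5.753 rad/s and ζ = 5.156/(2·5.753) = 0.4481.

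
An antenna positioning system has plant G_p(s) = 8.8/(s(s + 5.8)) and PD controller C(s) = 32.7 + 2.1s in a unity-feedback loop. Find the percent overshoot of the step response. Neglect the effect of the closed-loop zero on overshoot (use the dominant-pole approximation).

4%

Forward path: (32.7 + 2.1s)·8.8/(s(s+5.8)). The closed-loop characteristic equation is s² + (5.8 + 8.8·2.1)s + 8.8·32.7 = 0.
That is s² + 24.28s + 287.8 = 0, so ω_n = 16.96 rad/s and ζ = 24.28/(2·16.96) = 0.7157.
%OS = 100·exp(−πζ/√(1−ζ²)) = 4%.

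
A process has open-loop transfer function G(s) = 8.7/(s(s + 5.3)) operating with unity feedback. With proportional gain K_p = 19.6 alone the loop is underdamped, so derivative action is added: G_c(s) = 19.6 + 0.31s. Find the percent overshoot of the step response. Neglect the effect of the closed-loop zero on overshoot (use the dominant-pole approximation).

36.4%

Forward path: (19.6 + 0.31s)·8.7/(s(s+5.3)). The closed-loop characteristic equation is s² + (5.3 + 8.7·0.31)s + 8.7·19.6 = 0.
That is s² + 7.997s + 170.5 = 0, so ω_n = 13.06 rad/s and ζ = 7.997/(2·13.06) = 0.3062.
%OS = 100·exp(−πζ/√(1−ζ²)) = 36.4%.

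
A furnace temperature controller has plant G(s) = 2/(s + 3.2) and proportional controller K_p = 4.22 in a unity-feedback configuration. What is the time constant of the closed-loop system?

τ = 0.0859 s

Closed-loop transfer function: T(s) = K_p·G(s)/(1 + K_p·G(s)) = 8.44/(s + 3.2 + 8.44) = 8.44/(s + 11.64).
Time constant τ = 1/11.64 = 0.0859 s.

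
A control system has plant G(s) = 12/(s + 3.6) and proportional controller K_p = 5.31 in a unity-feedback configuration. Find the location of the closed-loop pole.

Closed-loop transfer function: T(s) = K_p·G(s)/(1 + K_p·G(s)) = 63.72/(s + 3.6 + 63.72) = 63.72/(s + 67.32).
The closed-loop pole is at s = −67.32.

s = -67.32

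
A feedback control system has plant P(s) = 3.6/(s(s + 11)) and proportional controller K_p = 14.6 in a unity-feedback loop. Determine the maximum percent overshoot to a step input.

2.58%

The closed-loop denominator s² + 11s + 52.56 gives ω_n = √52.56 = 7.25 and ζ = 11/(2ω_n) = 0.7586.
%OS = 100·exp(−πζ/√(1−ζ²)) = 100·exp(−π·0.7586/√0.4245) = 2.58%.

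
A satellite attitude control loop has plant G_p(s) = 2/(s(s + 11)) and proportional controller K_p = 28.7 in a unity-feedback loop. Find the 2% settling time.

The closed-loop denominator s² + 11s + 57.4 gives ω_n = √57.4 = 7.576 and ζ = 11/(2ω_n) = 0.726.
2% settling time T_s ≈ 4/(ζω_n) = 4/5.5 = 0.727 s.

T_s ≈ 0.727 s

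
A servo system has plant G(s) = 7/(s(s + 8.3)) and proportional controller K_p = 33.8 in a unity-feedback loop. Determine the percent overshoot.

From 1 + K_pG(s) = 0: s² + 8.3s + 236.6 = 0 ⇒ ω_n = 15.38, ζ = 0.2698.
%OS = 100·exp(−πζ/√(1−ζ²)) = 100·exp(−π·0.2698/√0.9272) = 41.5%.

41.5%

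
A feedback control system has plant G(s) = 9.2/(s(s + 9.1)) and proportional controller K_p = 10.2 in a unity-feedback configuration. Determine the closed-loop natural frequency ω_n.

ω_n = 9.69 rad/s

The closed-loop denominator is s(s+9.1) + 10.2·9.2 = s² + 9.1s + 93.84.
Matching s² + 2ζω_n s + ω_n²: ω_n = √93.84 = 9.687 rad/s and 2ζω_n = 9.1, so ζ = 9.1/(2·9.687) = 0.47.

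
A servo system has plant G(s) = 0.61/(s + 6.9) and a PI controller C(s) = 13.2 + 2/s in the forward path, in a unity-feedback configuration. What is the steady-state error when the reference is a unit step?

0

The open loop C(s)G(s) has a pole at the origin (type 1), so the static position error constant is infinite and e_ss = 1/(1+∞) = 0.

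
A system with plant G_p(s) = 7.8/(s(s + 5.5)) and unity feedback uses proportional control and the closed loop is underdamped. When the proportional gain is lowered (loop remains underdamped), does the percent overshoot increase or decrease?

ζ = 5.5/(2√(7.8K_p)) rises as K_p falls; higher damping means less overshoot.

decrease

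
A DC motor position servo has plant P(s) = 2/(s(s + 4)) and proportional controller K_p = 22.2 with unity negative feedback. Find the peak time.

Closed-loop characteristic equation: s² + 4s + 44.4 = 0, so ω_n = 6.663 rad/s and ζ = 4/(2·6.663) = 0.3002.
Damped frequency ω_d = ω_n√(1−ζ²) = 6.356 rad/s, so peak time T_p = π/ω_d = 0.494 s.

T_p = 0.494 s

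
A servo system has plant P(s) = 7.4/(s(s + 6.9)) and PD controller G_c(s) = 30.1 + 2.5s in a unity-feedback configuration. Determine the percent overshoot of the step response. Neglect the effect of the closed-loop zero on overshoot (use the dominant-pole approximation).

0.616%

Forward path: (30.1 + 2.5s)·7.4/(s(s+6.9)). The closed-loop characteristic equation is s² + (6.9 + 7.4·2.5)s + 7.4·30.1 = 0.
That is s² + 25.4s + 222.7 = 0, so ω_n = 14.92 rad/s and ζ = 25.4/(2·14.92) = 0.851.
%OS = 100·exp(−πζ/√(1−ζ²)) = 0.616%.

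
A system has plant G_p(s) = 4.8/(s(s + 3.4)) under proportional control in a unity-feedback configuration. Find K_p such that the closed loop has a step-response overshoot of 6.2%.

K_p = 1.37

From %OS = 100·exp(−πζ/√(1−ζ²)) = 6.2%, ζ = −ln(0.062)/√(π²+ln²(0.062)) = 0.6628.
Characteristic equation s² + 3.4s + 4.8K_p = 0 gives ζ = 3.4/(2√(4.8K_p)).
Setting ζ = 0.6628: √(4.8K_p) = 3.4/(2·0.6628) = 2.565, so K_p = 6.579/4.8 = 1.37.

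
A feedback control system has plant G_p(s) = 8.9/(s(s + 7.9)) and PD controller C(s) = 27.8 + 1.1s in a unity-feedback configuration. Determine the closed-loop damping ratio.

ζ = 0.562

Forward path: (27.8 + 1.1s)·8.9/(s(s+7.9)). The closed-loop characteristic equation is s² + (7.9 + 8.9·1.1)s + 8.9·27.8 = 0.
That is s² + 17.69s + 247.4 = 0, so ω_n = 15.73 rad/s and ζ = 17.69/(2·15.73) = 0.5623.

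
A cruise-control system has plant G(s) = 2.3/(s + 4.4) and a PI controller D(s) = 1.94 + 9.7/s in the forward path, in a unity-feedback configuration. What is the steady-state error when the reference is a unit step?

0

The open loop D(s)G(s) has a pole at the origin (type 1), so the static position error constant is infinite and e_ss = 1/(1+∞) = 0.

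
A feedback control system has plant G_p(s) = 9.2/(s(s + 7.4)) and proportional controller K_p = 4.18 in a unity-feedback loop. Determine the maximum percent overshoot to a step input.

9.67%

Closed-loop characteristic equation: s² + 7.4s + 38.46 = 0, so ω_n = 6.201 rad/s and ζ = 7.4/(2·6.201) = 0.5967.
%OS = 100·exp(−πζ/√(1−ζ²)) = 100·exp(−π·0.5967/√0.644) = 9.67%.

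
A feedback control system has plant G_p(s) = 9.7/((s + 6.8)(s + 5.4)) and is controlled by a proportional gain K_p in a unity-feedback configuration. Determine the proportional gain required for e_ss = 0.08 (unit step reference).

K_p = 43.5

The loop is type 0, so e_ss(step) = 1/(1 + K_pos) with K_pos = K_p·G_p(0).
G_p(0) = 0.2642. Require 1/(1 + K_p·0.2642) = 0.08, so 1 + 0.2642·K_p = 12.5.
K_p = (12.5 − 1)/0.2642 = 43.5.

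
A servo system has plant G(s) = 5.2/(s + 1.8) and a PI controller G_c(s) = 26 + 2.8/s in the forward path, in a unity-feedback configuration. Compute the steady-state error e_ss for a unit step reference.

The open loop G_c(s)G(s) has a pole at the origin (type 1), so the static position error constant is infinite and e_ss = 1/(1+∞) = 0.

0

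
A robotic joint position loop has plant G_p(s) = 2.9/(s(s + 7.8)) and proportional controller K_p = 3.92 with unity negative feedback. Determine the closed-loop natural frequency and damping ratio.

With unity feedback the closed-loop characteristic equation is s² + 7.8s + 3.92·2.9 = s² + 7.8s + 11.37 = 0.
Matching s² + 2ζω_n s + ω_n²: ω_n = √11.37 = 3.372 rad/s and 2ζω_n = 7.8, so ζ = 7.8/(2·3.372) = 1.16.

ω_n = 3.37 rad/s, ζ = 1.16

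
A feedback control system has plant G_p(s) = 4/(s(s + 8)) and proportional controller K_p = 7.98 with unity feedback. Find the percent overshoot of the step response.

The closed-loop denominator s² + 8s + 31.92 gives ω_n = √31.92 = 5.65 and ζ = 8/(2ω_n) = 0.708.
%OS = 100·exp(−πζ/√(1−ζ²)) = 100·exp(−π·0.708/√0.4987) = 4.29%.

4.29%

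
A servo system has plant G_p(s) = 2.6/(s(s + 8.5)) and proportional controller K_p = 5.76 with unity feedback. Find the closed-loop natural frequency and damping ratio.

ω_n = 3.87 rad/s, ζ = 1.1

1 + K_p·G_p(s) = 0 gives s² + 8.5s + 14.98 = 0.
So ω_n² = 14.98 ⇒ ω_n = 3.87 rad/s, and ζ = 8.5/(2ω_n) = 1.1.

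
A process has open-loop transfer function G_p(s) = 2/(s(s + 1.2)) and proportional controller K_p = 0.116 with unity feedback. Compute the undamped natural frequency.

With unity feedback the closed-loop characteristic equation is s² + 1.2s + 0.116·2 = s² + 1.2s + 0.232 = 0.
So ω_n² = 0.232 ⇒ ω_n = 0.4817 rad/s, and ζ = 1.2/(2ω_n) = 1.25.

ω_n = 0.482 rad/s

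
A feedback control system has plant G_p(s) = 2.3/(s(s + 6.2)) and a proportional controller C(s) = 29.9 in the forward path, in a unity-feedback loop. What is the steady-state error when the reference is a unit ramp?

0.0902

The loop has one pole at the origin (type 1). Velocity error constant K_v = lim_{s→0} s·C(s)G_p(s) = 29.9·2.3/6.2 = 11.09.
Steady-state error to a unit ramp: e_ss = 1/K_v = 0.0902.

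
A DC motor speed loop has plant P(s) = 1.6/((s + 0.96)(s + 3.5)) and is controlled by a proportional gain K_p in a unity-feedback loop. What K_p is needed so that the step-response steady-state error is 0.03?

For a type-0 loop with proportional control, e_ss = 1/(1 + K_p·P(0)).
P(0) = 0.4762. Require 1/(1 + K_p·0.4762) = 0.03, so 1 + 0.4762·K_p = 33.33.
K_p = (33.33 − 1)/0.4762 = 67.9.

K_p = 67.9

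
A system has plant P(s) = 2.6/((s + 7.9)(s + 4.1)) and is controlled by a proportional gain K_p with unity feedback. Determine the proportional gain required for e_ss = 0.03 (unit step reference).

K_p = 403

For a type-0 loop with proportional control, e_ss = 1/(1 + K_p·P(0)).
P(0) = 0.08027. Require 1/(1 + K_p·0.08027) = 0.03, so 1 + 0.08027·K_p = 33.33.
K_p = (33.33 − 1)/0.08027 = 403.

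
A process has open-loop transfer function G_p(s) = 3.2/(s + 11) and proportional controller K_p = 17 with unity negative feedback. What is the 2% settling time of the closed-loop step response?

T_s ≈ 0.0612 s

Closed-loop transfer function: T(s) = K_p·G_p(s)/(1 + K_p·G_p(s)) = 54.4/(s + 11 + 54.4) = 54.4/(s + 65.4).
Time constant τ = 1/65.4 = 0.01529 s, so the 2% settling time is about 4τ = 0.0612 s.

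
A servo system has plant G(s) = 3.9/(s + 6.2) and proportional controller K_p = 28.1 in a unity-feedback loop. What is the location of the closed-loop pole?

s = -115.8

Closed-loop transfer function: T(s) = K_p·G(s)/(1 + K_p·G(s)) = 109.6/(s + 6.2 + 109.6) = 109.6/(s + 115.8).
The closed-loop pole is at s = −115.8.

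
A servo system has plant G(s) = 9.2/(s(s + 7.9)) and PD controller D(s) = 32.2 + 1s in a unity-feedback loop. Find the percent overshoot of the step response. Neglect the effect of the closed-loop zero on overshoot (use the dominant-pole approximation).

Forward path: (32.2 + 1s)·9.2/(s(s+7.9)). The closed-loop characteristic equation is s² + (7.9 + 9.2·1)s + 9.2·32.2 = 0.
That is s² + 17.1s + 296.2 = 0, so ω_n = 17.21 rad/s and ζ = 17.1/(2·17.21) = 0.4968.
%OS = 100·exp(−πζ/√(1−ζ²)) = 16.6%.

16.6%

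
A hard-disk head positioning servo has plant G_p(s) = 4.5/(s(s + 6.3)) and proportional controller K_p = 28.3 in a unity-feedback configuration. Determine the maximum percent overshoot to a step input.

40.1%

From 1 + K_pG_p(s) = 0: s² + 6.3s + 127.4 = 0 ⇒ ω_n = 11.28, ζ = 0.2791.
%OS = 100·exp(−πζ/√(1−ζ²)) = 100·exp(−π·0.2791/√0.9221) = 40.1%.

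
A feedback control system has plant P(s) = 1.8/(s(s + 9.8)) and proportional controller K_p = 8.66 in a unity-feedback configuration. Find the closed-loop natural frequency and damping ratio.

ω_n = 3.95 rad/s, ζ = 1.24

1 + K_p·P(s) = 0 gives s² + 9.8s + 15.59 = 0.
So ω_n² = 15.59 ⇒ ω_n = 3.948 rad/s, and ζ = 9.8/(2ω_n) = 1.24.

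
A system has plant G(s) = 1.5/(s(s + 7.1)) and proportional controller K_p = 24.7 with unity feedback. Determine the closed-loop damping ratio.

The closed-loop denominator is s(s+7.1) + 24.7·1.5 = s² + 7.1s + 37.05.
Matching s² + 2ζω_n s + ω_n²: ω_n = √37.05 = 6.087 rad/s and 2ζω_n = 7.1, so ζ = 7.1/(2·6.087) = 0.583.

ζ = 0.583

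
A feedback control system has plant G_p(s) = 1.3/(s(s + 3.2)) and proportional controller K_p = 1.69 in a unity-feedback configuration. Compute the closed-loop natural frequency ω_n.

With unity feedback the closed-loop characteristic equation is s² + 3.2s + 1.69·1.3 = s² + 3.2s + 2.197 = 0.
So ω_n² = 2.197 ⇒ ω_n = 1.482 rad/s, and ζ = 3.2/(2ω_n) = 1.08.

ω_n = 1.48 rad/s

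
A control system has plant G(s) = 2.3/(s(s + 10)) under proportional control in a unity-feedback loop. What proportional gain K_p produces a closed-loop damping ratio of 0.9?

Closed-loop characteristic equation: s² + 10s + K_p·2.3 = 0.
So ω_n = √(2.3K_p) and 2ζω_n = 10, giving ζ = 10/(2√(2.3K_p)).
Setting ζ = 0.9: √(2.3K_p) = 10/(2·0.9) = 5.556, so K_p = 30.86/2.3 = 13.4.

K_p = 13.4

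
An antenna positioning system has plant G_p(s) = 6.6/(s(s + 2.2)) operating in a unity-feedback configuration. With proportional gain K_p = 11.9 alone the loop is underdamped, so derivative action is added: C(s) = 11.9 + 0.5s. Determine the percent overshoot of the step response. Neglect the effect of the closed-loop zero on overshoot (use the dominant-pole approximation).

35.9%

Forward path: (11.9 + 0.5s)·6.6/(s(s+2.2)). The closed-loop characteristic equation is s² + (2.2 + 6.6·0.5)s + 6.6·11.9 = 0.
That is s² + 5.5s + 78.54 = 0, so ω_n = 8.862 rad/s and ζ = 5.5/(2·8.862) = 0.3103.
%OS = 100·exp(−πζ/√(1−ζ²)) = 35.9%.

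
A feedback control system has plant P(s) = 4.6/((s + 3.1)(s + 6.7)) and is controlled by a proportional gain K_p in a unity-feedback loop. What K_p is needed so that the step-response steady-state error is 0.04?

K_p = 108

Steady-state error for a unit step on this type-0 loop is 1/(1 + K_p·P(0)).
P(0) = 0.2215. Require 1/(1 + K_p·0.2215) = 0.04, so 1 + 0.2215·K_p = 25.
K_p = (25 − 1)/0.2215 = 108.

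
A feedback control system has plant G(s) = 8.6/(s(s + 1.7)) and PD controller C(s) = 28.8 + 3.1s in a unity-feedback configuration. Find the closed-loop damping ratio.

ζ = 0.901

Forward path: (28.8 + 3.1s)·8.6/(s(s+1.7)). The closed-loop characteristic equation is s² + (1.7 + 8.6·3.1)s + 8.6·28.8 = 0.
That is s² + 28.36s + 247.7 = 0, so ω_n = 15.74 rad/s and ζ = 28.36/(2·15.74) = 0.901.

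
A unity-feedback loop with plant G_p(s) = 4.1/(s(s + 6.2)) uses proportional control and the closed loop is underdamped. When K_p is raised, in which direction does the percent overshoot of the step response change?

ζ = 6.2/(2√(4.1K_p)) decreases as K_p grows; lower damping means more overshoot.

increase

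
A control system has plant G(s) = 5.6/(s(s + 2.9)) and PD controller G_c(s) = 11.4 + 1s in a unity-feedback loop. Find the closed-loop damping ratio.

Forward path: (11.4 + 1s)·5.6/(s(s+2.9)). The closed-loop characteristic equation is s² + (2.9 + 5.6·1)s + 5.6·11.4 = 0.
That is s² + 8.5s + 63.84 = 0, so ω_n = 7.99 rad/s and ζ = 8.5/(2·7.99) = 0.5319.

ζ = 0.532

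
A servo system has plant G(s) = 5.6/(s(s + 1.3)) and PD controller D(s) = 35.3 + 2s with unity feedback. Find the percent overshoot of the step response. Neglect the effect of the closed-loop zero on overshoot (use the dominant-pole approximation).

Forward path: (35.3 + 2s)·5.6/(s(s+1.3)). The closed-loop characteristic equation is s² + (1.3 + 5.6·2)s + 5.6·35.3 = 0.
That is s² + 12.5s + 197.7 = 0, so ω_n = 14.06 rad/s and ζ = 12.5/(2·14.06) = 0.4445.
%OS = 100·exp(−πζ/√(1−ζ²)) = 21%.

21%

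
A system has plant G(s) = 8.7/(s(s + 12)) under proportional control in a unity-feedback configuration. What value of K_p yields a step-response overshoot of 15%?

From %OS = 100·exp(−πζ/√(1−ζ²)) = 15%, ζ = −ln(0.15)/√(π²+ln²(0.15)) = 0.5169.
Characteristic equation s² + 12s + 8.7K_p = 0 gives ζ = 12/(2√(8.7K_p)).
Setting ζ = 0.5169: √(8.7K_p) = 12/(2·0.5169) = 11.61, so K_p = 134.7/8.7 = 15.5.

K_p = 15.5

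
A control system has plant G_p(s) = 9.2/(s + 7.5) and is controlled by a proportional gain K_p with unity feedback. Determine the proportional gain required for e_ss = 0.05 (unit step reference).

For a type-0 loop with proportional control, e_ss = 1/(1 + K_p·G_p(0)).
G_p(0) = 1.227. Require 1/(1 + K_p·1.227) = 0.05, so 1 + 1.227·K_p = 20.
K_p = (20 − 1)/1.227 = 15.5.

K_p = 15.5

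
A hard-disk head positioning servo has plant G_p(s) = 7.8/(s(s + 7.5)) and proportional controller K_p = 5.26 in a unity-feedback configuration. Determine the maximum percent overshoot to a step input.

From 1 + K_pG_p(s) = 0: s² + 7.5s + 41.03 = 0 ⇒ ω_n = 6.405, ζ = 0.5855.
%OS = 100·exp(−πζ/√(1−ζ²)) = 100·exp(−π·0.5855/√0.6572) = 10.3%.

10.3%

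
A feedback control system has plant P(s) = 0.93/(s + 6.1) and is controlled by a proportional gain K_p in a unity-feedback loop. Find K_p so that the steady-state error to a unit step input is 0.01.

Steady-state error for a unit step on this type-0 loop is 1/(1 + K_p·P(0)).
P(0) = 0.1525. Require 1/(1 + K_p·0.1525) = 0.01, so 1 + 0.1525·K_p = 100.
K_p = (100 − 1)/0.1525 = 649.

K_p = 649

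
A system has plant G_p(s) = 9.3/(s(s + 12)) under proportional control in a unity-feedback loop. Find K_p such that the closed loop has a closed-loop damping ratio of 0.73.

Closed-loop characteristic equation: s² + 12s + K_p·9.3 = 0.
So ω_n = √(9.3K_p) and 2ζω_n = 12, giving ζ = 12/(2√(9.3K_p)).
Setting ζ = 0.73: √(9.3K_p) = 12/(2·0.73) = 8.219, so K_p = 67.55/9.3 = 7.26.

K_p = 7.26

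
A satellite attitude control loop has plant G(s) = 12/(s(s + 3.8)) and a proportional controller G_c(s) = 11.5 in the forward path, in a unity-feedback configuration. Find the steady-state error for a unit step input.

0

The open loop G_c(s)G(s) has a pole at the origin (type 1), so the static position error constant is infinite and e_ss = 1/(1+∞) = 0.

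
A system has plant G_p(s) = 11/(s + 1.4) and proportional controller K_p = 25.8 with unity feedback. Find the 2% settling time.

T_s ≈ 0.014 s

Closed-loop transfer function: T(s) = K_p·G_p(s)/(1 + K_p·G_p(s)) = 283.8/(s + 1.4 + 283.8) = 283.8/(s + 285.2).
Time constant τ = 1/285.2 = 0.003506 s, so the 2% settling time is about 4τ = 0.014 s.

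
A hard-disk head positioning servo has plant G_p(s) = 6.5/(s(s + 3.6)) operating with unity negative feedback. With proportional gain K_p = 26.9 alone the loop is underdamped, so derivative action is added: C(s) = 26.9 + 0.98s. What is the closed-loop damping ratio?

ζ = 0.377

Forward path: (26.9 + 0.98s)·6.5/(s(s+3.6)). The closed-loop characteristic equation is s² + (3.6 + 6.5·0.98)s + 6.5·26.9 = 0.
That is s² + 9.97s + 174.8 = 0, so ω_n = 13.22 rad/s and ζ = 9.97/(2·13.22) = 0.377.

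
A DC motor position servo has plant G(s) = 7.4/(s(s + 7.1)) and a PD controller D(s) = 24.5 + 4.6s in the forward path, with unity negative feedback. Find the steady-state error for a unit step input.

The open loop D(s)G(s) has a pole at the origin (type 1), so the static position error constant is infinite and e_ss = 1/(1+∞) = 0.

0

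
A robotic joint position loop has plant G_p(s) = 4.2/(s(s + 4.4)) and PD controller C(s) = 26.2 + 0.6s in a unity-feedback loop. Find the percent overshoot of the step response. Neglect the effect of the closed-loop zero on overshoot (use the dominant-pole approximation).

Forward path: (26.2 + 0.6s)·4.2/(s(s+4.4)). The closed-loop characteristic equation is s² + (4.4 + 4.2·0.6)s + 4.2·26.2 = 0.
That is s² + 6.92s + 110 = 0, so ω_n = 10.49 rad/s and ζ = 6.92/(2·10.49) = 0.3298.
%OS = 100·exp(−πζ/√(1−ζ²)) = 33.4%.

33.4%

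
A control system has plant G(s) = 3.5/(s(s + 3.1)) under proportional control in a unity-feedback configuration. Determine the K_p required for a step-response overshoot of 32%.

From %OS = 100·exp(−πζ/√(1−ζ²)) = 32%, ζ = −ln(0.32)/√(π²+ln²(0.32)) = 0.341.
Characteristic equation s² + 3.1s + 3.5K_p = 0 gives ζ = 3.1/(2√(3.5K_p)).
Setting ζ = 0.341: √(3.5K_p) = 3.1/(2·0.341) = 4.546, so K_p = 20.67/3.5 = 5.9.

K_p = 5.9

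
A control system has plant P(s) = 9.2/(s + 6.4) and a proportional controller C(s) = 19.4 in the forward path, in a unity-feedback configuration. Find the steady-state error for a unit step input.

The loop is type 0. Static position error constant K_pos = C(0)·P(0) = 19.4·1.437 = 27.89.
Steady-state error to a unit step: e_ss = 1/(1+K_pos) = 1/28.89 = 0.0346.

0.0346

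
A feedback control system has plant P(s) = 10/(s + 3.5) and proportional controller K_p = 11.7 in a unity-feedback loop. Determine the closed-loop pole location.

s = -120.5

Closed-loop transfer function: T(s) = K_p·P(s)/(1 + K_p·P(s)) = 117/(s + 3.5 + 117) = 117/(s + 120.5).
The closed-loop pole is at s = −120.5.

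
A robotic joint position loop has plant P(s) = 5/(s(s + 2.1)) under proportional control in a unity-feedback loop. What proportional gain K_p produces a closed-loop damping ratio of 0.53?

Closed-loop characteristic equation: s² + 2.1s + K_p·5 = 0.
So ω_n = √(5K_p) and 2ζω_n = 2.1, giving ζ = 2.1/(2√(5K_p)).
Setting ζ = 0.53: √(5K_p) = 2.1/(2·0.53) = 1.981, so K_p = 3.925/5 = 0.785.

K_p = 0.785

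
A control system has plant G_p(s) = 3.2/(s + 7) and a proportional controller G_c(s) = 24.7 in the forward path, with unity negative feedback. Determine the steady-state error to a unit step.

The loop is type 0. Static position error constant K_pos = G_c(0)·G_p(0) = 24.7·0.4571 = 11.29.
Steady-state error to a unit step: e_ss = 1/(1+K_pos) = 1/12.29 = 0.0814.

0.0814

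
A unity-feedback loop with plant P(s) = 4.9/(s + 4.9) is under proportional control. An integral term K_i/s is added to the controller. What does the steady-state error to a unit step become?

0

Adding integral action puts a pole at s = 0 in the forward path, raising the system type to 1; a type-1 loop has zero steady-state error to a step.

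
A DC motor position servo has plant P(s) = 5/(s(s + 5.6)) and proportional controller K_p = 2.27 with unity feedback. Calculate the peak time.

T_p = 1.68 s

The closed-loop denominator s² + 5.6s + 11.35 gives ω_n = √11.35 = 3.369 and ζ = 5.6/(2ω_n) = 0.8311.
Damped frequency ω_d = ω_n√(1−ζ²) = 1.873 rad/s, so peak time T_p = π/ω_d = 1.68 s.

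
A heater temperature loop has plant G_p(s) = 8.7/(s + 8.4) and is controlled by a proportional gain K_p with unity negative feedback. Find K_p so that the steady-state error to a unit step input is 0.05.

Steady-state error for a unit step on this type-0 loop is 1/(1 + K_p·G_p(0)).
G_p(0) = 1.036. Require 1/(1 + K_p·1.036) = 0.05, so 1 + 1.036·K_p = 20.
K_p = (20 − 1)/1.036 = 18.3.

K_p = 18.3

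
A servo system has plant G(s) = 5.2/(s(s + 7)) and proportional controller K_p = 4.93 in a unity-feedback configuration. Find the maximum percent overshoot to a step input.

4.95%

The closed-loop denominator s² + 7s + 25.64 gives ω_n = √25.64 = 5.063 and ζ = 7/(2ω_n) = 0.6913.
%OS = 100·exp(−πζ/√(1−ζ²)) = 100·exp(−π·0.6913/√0.5222) = 4.95%.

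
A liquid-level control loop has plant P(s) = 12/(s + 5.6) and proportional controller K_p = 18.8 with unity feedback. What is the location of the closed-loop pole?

Closed-loop transfer function: T(s) = K_p·P(s)/(1 + K_p·P(s)) = 225.6/(s + 5.6 + 225.6) = 225.6/(s + 231.2).
The closed-loop pole is at s = −231.2.

s = -231.2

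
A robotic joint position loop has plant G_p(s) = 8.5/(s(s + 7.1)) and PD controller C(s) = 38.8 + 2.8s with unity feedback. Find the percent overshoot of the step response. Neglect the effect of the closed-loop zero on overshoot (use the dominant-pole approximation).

0.619%

Forward path: (38.8 + 2.8s)·8.5/(s(s+7.1)). The closed-loop characteristic equation is s² + (7.1 + 8.5·2.8)s + 8.5·38.8 = 0.
That is s² + 30.9s + 329.8 = 0, so ω_n = 18.16 rad/s and ζ = 30.9/(2·18.16) = 0.8508.
%OS = 100·exp(−πζ/√(1−ζ²)) = 0.619%.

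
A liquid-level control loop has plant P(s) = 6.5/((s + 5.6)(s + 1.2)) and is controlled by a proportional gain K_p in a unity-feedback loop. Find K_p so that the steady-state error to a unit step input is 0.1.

K_p = 9.3

The loop is type 0, so e_ss(step) = 1/(1 + K_pos) with K_pos = K_p·P(0).
P(0) = 0.9673. Require 1/(1 + K_p·0.9673) = 0.1, so 1 + 0.9673·K_p = 10.
K_p = (10 − 1)/0.9673 = 9.3.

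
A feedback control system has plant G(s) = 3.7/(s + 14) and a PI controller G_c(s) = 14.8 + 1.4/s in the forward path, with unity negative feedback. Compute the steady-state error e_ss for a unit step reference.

The open loop G_c(s)G(s) has a pole at the origin (type 1), so the static position error constant is infinite and e_ss = 1/(1+∞) = 0.

0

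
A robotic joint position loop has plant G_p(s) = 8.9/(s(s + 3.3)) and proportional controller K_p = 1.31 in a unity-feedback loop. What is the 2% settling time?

From 1 + K_pG_p(s) = 0: s² + 3.3s + 11.66 = 0 ⇒ ω_n = 3.415, ζ = 0.4832.
2% settling time T_s ≈ 4/(ζω_n) = 4/1.65 = 2.42 s.

T_s ≈ 2.42 s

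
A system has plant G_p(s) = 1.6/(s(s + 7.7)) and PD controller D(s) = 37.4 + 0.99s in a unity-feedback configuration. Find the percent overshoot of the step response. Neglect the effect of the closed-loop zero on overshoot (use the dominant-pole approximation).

9.47%

Forward path: (37.4 + 0.99s)·1.6/(s(s+7.7)). The closed-loop characteristic equation is s² + (7.7 + 1.6·0.99)s + 1.6·37.4 = 0.
That is s² + 9.284s + 59.84 = 0, so ω_n = 7.736 rad/s and ζ = 9.284/(2·7.736) = 0.6001.
%OS = 100·exp(−πζ/√(1−ζ²)) = 9.47%.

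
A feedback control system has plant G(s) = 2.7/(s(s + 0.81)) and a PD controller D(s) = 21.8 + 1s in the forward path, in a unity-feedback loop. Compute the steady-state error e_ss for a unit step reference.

The open loop D(s)G(s) has a pole at the origin (type 1), so the static position error constant is infinite and e_ss = 1/(1+∞) = 0.

0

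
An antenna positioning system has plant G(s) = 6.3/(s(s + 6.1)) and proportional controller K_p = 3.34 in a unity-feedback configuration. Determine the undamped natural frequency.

ω_n = 4.59 rad/s

1 + K_p·G(s) = 0 gives s² + 6.1s + 21.04 = 0.
Matching s² + 2ζω_n s + ω_n²: ω_n = √21.04 = 4.587 rad/s and 2ζω_n = 6.1, so ζ = 6.1/(2·4.587) = 0.665.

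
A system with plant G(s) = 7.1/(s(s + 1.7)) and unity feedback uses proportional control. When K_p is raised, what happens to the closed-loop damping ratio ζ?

ζ = 1.7/(2√(7.1K_p)); increasing K_p raises the denominator, so ζ falls.

decrease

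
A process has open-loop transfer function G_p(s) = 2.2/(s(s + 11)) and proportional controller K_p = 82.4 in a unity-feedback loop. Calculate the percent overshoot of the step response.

24.5%

The closed-loop denominator s² + 11s + 181.3 gives ω_n = √181.3 = 13.46 and ζ = 11/(2ω_n) = 0.4085.
%OS = 100·exp(−πζ/√(1−ζ²)) = 100·exp(−π·0.4085/√0.8331) = 24.5%.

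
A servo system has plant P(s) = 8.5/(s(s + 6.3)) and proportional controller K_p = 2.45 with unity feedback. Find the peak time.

T_p = 0.951 s

Closed-loop characteristic equation: s² + 6.3s + 20.83 = 0, so ω_n = 4.563 rad/s and ζ = 6.3/(2·4.563) = 0.6903.
Damped frequency ω_d = ω_n√(1−ζ²) = 3.302 rad/s, so peak time T_p = π/ω_d = 0.951 s.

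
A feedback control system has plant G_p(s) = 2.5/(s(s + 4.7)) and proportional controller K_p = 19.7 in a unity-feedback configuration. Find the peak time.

From 1 + K_pG_p(s) = 0: s² + 4.7s + 49.25 = 0 ⇒ ω_n = 7.018, ζ = 0.3349.
Damped frequency ω_d = ω_n√(1−ζ²) = 6.613 rad/s, so peak time T_p = π/ω_d = 0.475 s.

T_p = 0.475 s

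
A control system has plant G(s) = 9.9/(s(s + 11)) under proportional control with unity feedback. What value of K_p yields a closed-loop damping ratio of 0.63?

K_p = 7.7

Closed-loop characteristic equation: s² + 11s + K_p·9.9 = 0.
So ω_n = √(9.9K_p) and 2ζω_n = 11, giving ζ = 11/(2√(9.9K_p)).
Setting ζ = 0.63: √(9.9K_p) = 11/(2·0.63) = 8.73, so K_p = 76.22/9.9 = 7.7.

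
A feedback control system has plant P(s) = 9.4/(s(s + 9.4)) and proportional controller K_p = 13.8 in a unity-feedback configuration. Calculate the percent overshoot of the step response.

The closed-loop denominator s² + 9.4s + 129.7 gives ω_n = √129.7 = 11.39 and ζ = 9.4/(2ω_n) = 0.4127.
%OS = 100·exp(−πζ/√(1−ζ²)) = 100·exp(−π·0.4127/√0.8297) = 24.1%.

24.1%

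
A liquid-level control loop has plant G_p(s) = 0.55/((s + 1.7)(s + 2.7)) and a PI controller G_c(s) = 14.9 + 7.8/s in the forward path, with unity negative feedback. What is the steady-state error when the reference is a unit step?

The open loop G_c(s)G_p(s) has a pole at the origin (type 1), so the static position error constant is infinite and e_ss = 1/(1+∞) = 0.

0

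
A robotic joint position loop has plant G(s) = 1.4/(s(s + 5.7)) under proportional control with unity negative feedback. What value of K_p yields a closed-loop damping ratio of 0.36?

K_p = 44.8

Closed-loop characteristic equation: s² + 5.7s + K_p·1.4 = 0.
So ω_n = √(1.4K_p) and 2ζω_n = 5.7, giving ζ = 5.7/(2√(1.4K_p)).
Setting ζ = 0.36: √(1.4K_p) = 5.7/(2·0.36) = 7.917, so K_p = 62.67/1.4 = 44.8.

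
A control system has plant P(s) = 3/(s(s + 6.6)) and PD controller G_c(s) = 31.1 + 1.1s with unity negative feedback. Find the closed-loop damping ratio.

Forward path: (31.1 + 1.1s)·3/(s(s+6.6)). The closed-loop characteristic equation is s² + (6.6 + 3·1.1)s + 3·31.1 = 0.
That is s² + 9.9s + 93.3 = 0, so ω_n = 9.659 rad/s and ζ = 9.9/(2·9.659) = 0.5125.

ζ = 0.512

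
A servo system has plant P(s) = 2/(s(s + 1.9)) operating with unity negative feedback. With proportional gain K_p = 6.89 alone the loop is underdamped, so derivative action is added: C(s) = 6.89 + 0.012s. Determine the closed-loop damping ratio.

Forward path: (6.89 + 0.012s)·2/(s(s+1.9)). The closed-loop characteristic equation is s² + (1.9 + 2·0.012)s + 2·6.89 = 0.
That is s² + 1.924s + 13.78 = 0, so ω_n = 3.712 rad/s and ζ = 1.924/(2·3.712) = 0.2591.

ζ = 0.259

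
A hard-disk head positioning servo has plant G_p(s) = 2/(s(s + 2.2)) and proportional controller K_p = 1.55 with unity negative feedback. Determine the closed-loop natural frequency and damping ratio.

The closed-loop denominator is s(s+2.2) + 1.55·2 = s² + 2.2s + 3.1.
So ω_n² = 3.1 ⇒ ω_n = 1.761 rad/s, and ζ = 2.2/(2ω_n) = 0.625.

ω_n = 1.76 rad/s, ζ = 0.625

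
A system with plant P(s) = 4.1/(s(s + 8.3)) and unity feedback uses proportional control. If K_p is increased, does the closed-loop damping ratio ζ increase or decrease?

ζ = 8.3/(2√(4.1K_p)); increasing K_p raises the denominator, so ζ falls.

decrease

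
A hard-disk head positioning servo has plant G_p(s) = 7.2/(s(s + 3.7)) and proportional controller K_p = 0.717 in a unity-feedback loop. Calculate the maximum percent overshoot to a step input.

1.22%

The closed-loop denominator s² + 3.7s + 5.162 gives ω_n = √5.162 = 2.272 and ζ = 3.7/(2ω_n) = 0.8142.
%OS = 100·exp(−πζ/√(1−ζ²)) = 100·exp(−π·0.8142/√0.337) = 1.22%.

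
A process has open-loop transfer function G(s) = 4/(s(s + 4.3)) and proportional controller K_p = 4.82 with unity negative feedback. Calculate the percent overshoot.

From 1 + K_pG(s) = 0: s² + 4.3s + 19.28 = 0 ⇒ ω_n = 4.391, ζ = 0.4896.
%OS = 100·exp(−πζ/√(1−ζ²)) = 100·exp(−π·0.4896/√0.7602) = 17.1%.

17.1%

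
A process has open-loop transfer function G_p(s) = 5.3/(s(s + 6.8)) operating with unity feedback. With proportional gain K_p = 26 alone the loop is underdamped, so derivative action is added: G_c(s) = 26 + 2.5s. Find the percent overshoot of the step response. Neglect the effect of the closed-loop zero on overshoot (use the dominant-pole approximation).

0.576%

Forward path: (26 + 2.5s)·5.3/(s(s+6.8)). The closed-loop characteristic equation is s² + (6.8 + 5.3·2.5)s + 5.3·26 = 0.
That is s² + 20.05s + 137.8 = 0, so ω_n = 11.74 rad/s and ζ = 20.05/(2·11.74) = 0.854.
%OS = 100·exp(−πζ/√(1−ζ²)) = 0.576%.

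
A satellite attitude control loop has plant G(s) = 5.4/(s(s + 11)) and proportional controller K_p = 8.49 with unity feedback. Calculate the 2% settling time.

T_s ≈ 0.727 s

Closed-loop characteristic equation: s² + 11s + 45.85 = 0, so ω_n = 6.771 rad/s and ζ = 11/(2·6.771) = 0.8123.
2% settling time T_s ≈ 4/(ζω_n) = 4/5.5 = 0.727 s.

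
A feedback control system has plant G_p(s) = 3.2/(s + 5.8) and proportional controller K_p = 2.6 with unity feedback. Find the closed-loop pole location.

Closed-loop transfer function: T(s) = K_p·G_p(s)/(1 + K_p·G_p(s)) = 8.32/(s + 5.8 + 8.32) = 8.32/(s + 14.12).
The closed-loop pole is at s = −14.12.

s = -14.12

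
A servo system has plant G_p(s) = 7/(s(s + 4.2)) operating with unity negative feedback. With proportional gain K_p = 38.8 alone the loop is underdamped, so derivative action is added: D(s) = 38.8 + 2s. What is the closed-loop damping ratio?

ζ = 0.552

Forward path: (38.8 + 2s)·7/(s(s+4.2)). The closed-loop characteristic equation is s² + (4.2 + 7·2)s + 7·38.8 = 0.
That is s² + 18.2s + 271.6 = 0, so ω_n = 16.48 rad/s and ζ = 18.2/(2·16.48) = 0.5522.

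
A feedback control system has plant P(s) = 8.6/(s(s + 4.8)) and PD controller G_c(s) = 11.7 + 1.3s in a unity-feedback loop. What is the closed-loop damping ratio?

ζ = 0.797

Forward path: (11.7 + 1.3s)·8.6/(s(s+4.8)). The closed-loop characteristic equation is s² + (4.8 + 8.6·1.3)s + 8.6·11.7 = 0.
That is s² + 15.98s + 100.6 = 0, so ω_n = 10.03 rad/s and ζ = 15.98/(2·10.03) = 0.7965.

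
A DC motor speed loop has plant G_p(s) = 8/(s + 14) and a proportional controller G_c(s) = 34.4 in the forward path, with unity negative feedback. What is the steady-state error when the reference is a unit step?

The loop is type 0. Static position error constant K_pos = G_c(0)·G_p(0) = 34.4·0.5714 = 19.66.
Steady-state error to a unit step: e_ss = 1/(1+K_pos) = 1/20.66 = 0.0484.

0.0484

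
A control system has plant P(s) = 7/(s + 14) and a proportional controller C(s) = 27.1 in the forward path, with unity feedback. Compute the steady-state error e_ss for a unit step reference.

0.0687

The loop is type 0. Static position error constant K_pos = C(0)·P(0) = 27.1·0.5 = 13.55.
Steady-state error to a unit step: e_ss = 1/(1+K_pos) = 1/14.55 = 0.0687.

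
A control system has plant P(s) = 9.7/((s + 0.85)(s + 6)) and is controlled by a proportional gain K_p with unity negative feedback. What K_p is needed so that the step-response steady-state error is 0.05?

Steady-state error for a unit step on this type-0 loop is 1/(1 + K_p·P(0)).
P(0) = 1.902. Require 1/(1 + K_p·1.902) = 0.05, so 1 + 1.902·K_p = 20.
K_p = (20 − 1)/1.902 = 9.99.

K_p = 9.99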